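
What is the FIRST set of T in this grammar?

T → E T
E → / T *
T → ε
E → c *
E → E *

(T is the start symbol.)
{ '/', 'c', ε }

To compute FIRST(T), examine every production with T on the left-hand side, reading each right-hand side left to right until a non-nullable symbol is reached.

FIRST sets of the other non-terminals involved (by the same procedure, iterated to a fixed point):
  FIRST(E) = { '/', 'c' }

From T → E T:
  - E is a non-terminal: add FIRST(E) \ {ε} = { '/', 'c' }
    E is not nullable, so stop
From T → ε:
  - ε-production, so ε ∈ FIRST(T)

Collecting: FIRST(T) = { '/', 'c', ε }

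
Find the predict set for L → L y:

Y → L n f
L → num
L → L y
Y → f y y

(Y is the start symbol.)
PREDICT(L → L y) = (FIRST(RHS) \ {ε}) ∪ (FOLLOW(L) if ε ∈ FIRST(RHS), i.e. RHS ⇒* ε)
FIRST(L) = { 'num' }
FIRST(L y) = { 'num' }
ε ∉ FIRST(L y), so FOLLOW(L) is not added.
PREDICT(L → L y) = { 'num' }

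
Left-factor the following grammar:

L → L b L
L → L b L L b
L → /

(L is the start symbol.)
Left-factoring transforms A → αβ₁ | αβ₂ into A → αA' and A' → β₁ | β₂
(α is the longest common prefix among the alternatives). Repeat until
no nonterminal has two alternatives with a common prefix.

Round 1: L has alternatives sharing prefix 'L b L'. Introduce L': L → L b L L'
  Add: L' → ε
  Add: L' → L b

No remaining common prefixes — done.

Resulting grammar:
L → L b L L'
L' → ε
L' → L b
L → /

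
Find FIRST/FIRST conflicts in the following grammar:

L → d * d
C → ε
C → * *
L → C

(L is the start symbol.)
FIRST sets of the non-terminals at (or reachable through a nullable prefix from) the front of some alternative:
  FIRST(C) = { '*', ε }

Productions for L:
  L → d * d: FIRST = { 'd' }
  L → C: FIRST = { '*', ε }
Productions for C:
  C → ε: FIRST = { ε }
  C → * *: FIRST = { '*' }

All alternatives of each non-terminal have pairwise disjoint FIRST sets.

Answer: No FIRST/FIRST conflicts.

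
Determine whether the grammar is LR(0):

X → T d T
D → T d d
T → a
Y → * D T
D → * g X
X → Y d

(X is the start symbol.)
Yes, the grammar is LR(0)

A grammar is LR(0) if no state in the canonical LR(0) collection has:
  - both a shift item (dot before a terminal) and a complete item (shift-reduce conflict), or
  - two or more complete items (reduce-reduce conflict; the accept item [X' → X .] counts as a complete item here).

Augment with X' → X and build the canonical LR(0) collection (I0 = CLOSURE({[X' → . X]}), then GOTO on every symbol after a dot until no new states appear). It has 17 states:
  I0: { [T → . a], [X → . T d T], [X → . Y d], [X' → . X], [Y → . * D T] }  — shift
  I1: { [D → . * g X], [D → . T d d], [T → . a], [Y → * . D T] }  — shift
  I2: { [X → T . d T] }  — shift
  I3: { [X' → X .] }  — accept
  I4: { [X → Y . d] }  — shift
  I5: { [T → a .] }  — reduce
  I6: { [X → Y d .] }  — reduce
  I7: { [T → . a], [X → T d . T] }  — shift
  I8: { [X → T d T .] }  — reduce
  I9: { [D → * . g X] }  — shift
  I10: { [T → . a], [Y → * D . T] }  — shift
  I11: { [D → T . d d] }  — shift
  I12: { [D → T d . d] }  — shift
  I13: { [D → T d d .] }  — reduce
  I14: { [Y → * D T .] }  — reduce
  I15: { [D → * g . X], [T → . a], [X → . T d T], [X → . Y d], [Y → . * D T] }  — shift
  I16: { [D → * g X .] }  — reduce

Every state is either a pure shift/goto state or contains exactly one complete item and nothing to shift — no conflicts. The grammar is LR(0).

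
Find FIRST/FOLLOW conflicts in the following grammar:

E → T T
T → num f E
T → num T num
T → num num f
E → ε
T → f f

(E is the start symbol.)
Yes. E → T T with FOLLOW(E) on { 'f', 'num' }

Nullable non-terminals: E.
FIRST sets used below: FIRST(T) = { 'f', 'num' }

E: nullable alternative(s) E → ε; FOLLOW(E) = { $, 'f', 'num' }
  E → T T: FIRST \ {ε} = { 'f', 'num' } — overlaps FOLLOW(E) on { 'f', 'num' }: CONFLICT
  E → ε: FIRST \ {ε} = { } — this is the only nullable alternative, skip

T has no nullable alternative, so no FIRST/FOLLOW check is needed there.

So the grammar has 1 FIRST/FOLLOW conflict (marked CONFLICT above).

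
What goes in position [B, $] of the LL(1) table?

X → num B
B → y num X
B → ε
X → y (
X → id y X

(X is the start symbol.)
B → ε

To find M[B, $], we find productions for B where $ is in the predict set (PREDICT(N → α) = (FIRST(α) \ {ε}) ∪ (FOLLOW(N) if α ⇒* ε)).

Relevant sets:
  FOLLOW(B) = { $ }

B → y num X: PREDICT = { 'y' }
B → ε: PREDICT = { $ }
  $ is in predict set, so this production goes in M[B, $]

M[B, $] = B → ε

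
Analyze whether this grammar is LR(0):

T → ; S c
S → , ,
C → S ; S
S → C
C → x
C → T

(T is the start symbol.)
No. Shift-reduce conflict between [C → S ; S .] and [C → S . ; S]

Augment with T' → T and build the canonical LR(0) collection (I0 = CLOSURE({[T' → . T]}), then GOTO on every symbol after a dot until no new states appear). It has 12 states:
  I0: { [T → . ; S c], [T' → . T] }  — shift
  I1: { [C → . S ; S], [C → . T], [C → . x], [S → . , ,], [S → . C], [T → . ; S c], [T → ; . S c] }  — shift
  I2: { [T' → T .] }  — accept
  I3: { [S → , . ,] }  — shift
  I4: { [S → C .] }  — reduce
  I5: { [C → S . ; S], [T → ; S . c] }  — shift
  I6: { [C → T .] }  — reduce
  I7: { [C → x .] }  — reduce
  I8: { [C → . S ; S], [C → . T], [C → . x], [C → S ; . S], [S → . , ,], [S → . C], [T → . ; S c] }  — shift
  I9: { [T → ; S c .] }  — reduce
  I10: { [C → S . ; S], [C → S ; S .] }  — shift, reduce
  I11: { [S → , , .] }  — reduce

Conflict in state I10:
  Shift-reduce conflict between [C → S ; S .] and [C → S . ; S]
So the grammar is NOT LR(0).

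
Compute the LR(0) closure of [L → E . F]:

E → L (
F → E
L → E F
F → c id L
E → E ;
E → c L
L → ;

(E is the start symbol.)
{ [E → . E ;], [E → . L (], [E → . c L], [F → . E], [F → . c id L], [L → . ;], [L → . E F], [L → E . F] }

Start with: [L → E . F]
  [L → E . F] has the dot before F: add [F → . E], [F → . c id L]
  [F → . E] has the dot before E: add [E → . L (], [E → . E ;], [E → . c L]
  [E → . L (] has the dot before L: add [L → . E F], [L → . ;]
No further items can be added.

CLOSURE = { [E → . E ;], [E → . L (], [E → . c L], [F → . E], [F → . c id L], [L → . ;], [L → . E F], [L → E . F] }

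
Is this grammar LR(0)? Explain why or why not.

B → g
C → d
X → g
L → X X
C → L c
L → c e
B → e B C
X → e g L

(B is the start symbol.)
Yes, the grammar is LR(0)

A grammar is LR(0) if no state in the canonical LR(0) collection has:
  - both a shift item (dot before a terminal) and a complete item (shift-reduce conflict), or
  - two or more complete items (reduce-reduce conflict; the accept item [B' → B .] counts as a complete item here).

Augment with B' → B and build the canonical LR(0) collection (I0 = CLOSURE({[B' → . B]}), then GOTO on every symbol after a dot until no new states appear). It has 17 states:
  I0: { [B → . e B C], [B → . g], [B' → . B] }  — shift
  I1: { [B' → B .] }  — accept
  I2: { [B → . e B C], [B → . g], [B → e . B C] }  — shift
  I3: { [B → g .] }  — reduce
  I4: { [B → e B . C], [C → . L c], [C → . d], [L → . X X], [L → . c e], [X → . e g L], [X → . g] }  — shift
  I5: { [B → e B C .] }  — reduce
  I6: { [C → L . c] }  — shift
  I7: { [L → X . X], [X → . e g L], [X → . g] }  — shift
  I8: { [L → c . e] }  — shift
  I9: { [C → d .] }  — reduce
  I10: { [X → e . g L] }  — shift
  I11: { [X → g .] }  — reduce
  I12: { [L → . X X], [L → . c e], [X → . e g L], [X → . g], [X → e g . L] }  — shift
  I13: { [X → e g L .] }  — reduce
  I14: { [L → c e .] }  — reduce
  I15: { [L → X X .] }  — reduce
  I16: { [C → L c .] }  — reduce

Every state is either a pure shift/goto state or contains exactly one complete item and nothing to shift — no conflicts. The grammar is LR(0).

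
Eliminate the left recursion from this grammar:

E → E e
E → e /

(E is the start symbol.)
E is directly left-recursive. The standard transformation for
  A → A α₁ | ... | A α_m | β₁ | ... | β_n
is
  A  → β₁ A' | ... | β_n A'
  A' → α₁ A' | ... | α_m A' | ε

E → e / becomes E → e / E'
E → E e becomes E' → e E'
Add E' → ε

Resulting grammar:
E → e / E'
E' → e E'
E' → ε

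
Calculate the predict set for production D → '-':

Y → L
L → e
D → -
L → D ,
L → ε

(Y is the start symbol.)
{ '-' }

PREDICT(D → '-') = (FIRST(RHS) \ {ε}) ∪ (FOLLOW(D) if ε ∈ FIRST(RHS), i.e. RHS ⇒* ε)
FIRST('-') = { '-' }
ε ∉ FIRST('-'), so FOLLOW(D) is not added.
PREDICT(D → '-') = { '-' }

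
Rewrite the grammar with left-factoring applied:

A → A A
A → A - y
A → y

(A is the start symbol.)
A → A A'
A' → A
A' → - y
A → y

Left-factoring transforms A → αβ₁ | αβ₂ into A → αA' and A' → β₁ | β₂
(α is the longest common prefix among the alternatives). Repeat until
no nonterminal has two alternatives with a common prefix.

Round 1: A has alternatives sharing prefix 'A'. Introduce A': A → A A'
  Add: A' → A
  Add: A' → - y

No remaining common prefixes — done.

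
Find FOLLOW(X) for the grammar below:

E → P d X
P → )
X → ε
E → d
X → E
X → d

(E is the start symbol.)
{ $ }

In E → P d X: X is at the end, add FOLLOW(E)

The FOLLOW sets referred to above (computed the same way, to a fixed point):
  FOLLOW(E) = { $ }

Taking the union: FOLLOW(X) = { $ }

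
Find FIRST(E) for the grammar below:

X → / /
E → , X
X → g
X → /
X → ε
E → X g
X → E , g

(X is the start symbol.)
To compute FIRST(E), examine every production with E on the left-hand side, reading each right-hand side left to right until a non-nullable symbol is reached.

FIRST sets of the other non-terminals involved (by the same procedure, iterated to a fixed point):
  FIRST(X) = { ',', '/', 'g', ε }

From E → , X:
  - ',' is a terminal: add ',' and stop
From E → X g:
  - X is a non-terminal: add FIRST(X) \ {ε} = { ',', '/', 'g' }
    X is nullable, so continue to the next symbol
  - g is a terminal: add 'g' and stop

Collecting: FIRST(E) = { ',', '/', 'g' }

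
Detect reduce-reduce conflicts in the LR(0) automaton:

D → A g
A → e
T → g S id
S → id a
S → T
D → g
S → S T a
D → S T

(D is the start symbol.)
No reduce-reduce conflicts

Augment with D' → D and build the canonical LR(0) collection (I0 = CLOSURE({[D' → . D]}), then GOTO on every symbol after a dot until no new states appear). It has 16 states:
  I0: { [A → . e], [D → . A g], [D → . S T], [D → . g], [D' → . D], [S → . S T a], [S → . T], [S → . id a], [T → . g S id] }  — shift
  I1: { [D → A . g] }  — shift
  I2: { [D' → D .] }  — accept
  I3: { [D → S . T], [S → S . T a], [T → . g S id] }  — shift
  I4: { [S → T .] }  — reduce
  I5: { [A → e .] }  — reduce
  I6: { [D → g .], [S → . S T a], [S → . T], [S → . id a], [T → . g S id], [T → g . S id] }  — shift, reduce
  I7: { [S → id . a] }  — shift
  I8: { [S → id a .] }  — reduce
  I9: { [S → S . T a], [T → . g S id], [T → g S . id] }  — shift
  I10: { [S → . S T a], [S → . T], [S → . id a], [T → . g S id], [T → g . S id] }  — shift
  I11: { [S → S T . a] }  — shift
  I12: { [T → g S id .] }  — reduce
  I13: { [S → S T a .] }  — reduce
  I14: { [D → S T .], [S → S T . a] }  — shift, reduce
  I15: { [D → A g .] }  — reduce

No state contains more than one complete item.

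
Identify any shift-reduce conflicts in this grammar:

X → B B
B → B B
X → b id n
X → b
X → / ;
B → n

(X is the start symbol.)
Yes — I4: [X → b .] vs [X → b . id n]; I8: [B → B B .] vs [B → . n]; I9: [B → B B .] vs [B → . n]

A shift-reduce conflict occurs when an LR(0) state has both:
  - a complete (reduce) item [A → α .] (dot at the end), and
  - a shift item [B → β . c γ] (dot before a terminal).

Augment with X' → X and build the canonical LR(0) collection (I0 = CLOSURE({[X' → . X]}), then GOTO on every symbol after a dot until no new states appear). It has 11 states:
  I0: { [B → . B B], [B → . n], [X → . / ;], [X → . B B], [X → . b id n], [X → . b], [X' → . X] }  — shift
  I1: { [X → / . ;] }  — shift
  I2: { [B → . B B], [B → . n], [B → B . B], [X → B . B] }  — shift
  I3: { [X' → X .] }  — accept
  I4: { [X → b . id n], [X → b .] }  — shift, reduce
  I5: { [B → n .] }  — reduce
  I6: { [X → b id . n] }  — shift
  I7: { [X → b id n .] }  — reduce
  I8: { [B → . B B], [B → . n], [B → B . B], [B → B B .], [X → B B .] }  — shift, 2 reduces
  I9: { [B → . B B], [B → . n], [B → B . B], [B → B B .] }  — shift, reduce
  I10: { [X → / ; .] }  — reduce

I4 contains reduce item [X → b .] and shift item [X → b . id n] — shift-reduce conflict.
I8 contains reduce items [B → B B .], [X → B B .] and shift item [B → . n] — shift-reduce conflict.
I9 contains reduce item [B → B B .] and shift item [B → . n] — shift-reduce conflict.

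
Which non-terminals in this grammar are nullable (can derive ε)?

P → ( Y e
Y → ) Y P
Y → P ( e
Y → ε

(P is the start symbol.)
{ 'Y' }

A non-terminal is nullable if it can derive ε (the empty string): either it has an ε-production, or it has a production whose right-hand side consists entirely of nullable non-terminals.

ε-productions: Y → ε
So Y is immediately nullable.
No further non-terminal can be added: every production for the remaining non-terminals contains a terminal or a non-nullable non-terminal.
Nullable = { 'Y' }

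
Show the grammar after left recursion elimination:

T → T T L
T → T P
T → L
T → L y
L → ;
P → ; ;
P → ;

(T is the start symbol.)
T is directly left-recursive. The standard transformation for
  A → A α₁ | ... | A α_m | β₁ | ... | β_n
is
  A  → β₁ A' | ... | β_n A'
  A' → α₁ A' | ... | α_m A' | ε

T → L becomes T → L T'
T → L y becomes T → L y T'
T → T T L becomes T' → T L T'
T → T P becomes T' → P T'
Add T' → ε

Productions for other non-terminals are unchanged:
  L → ;
  P → ; ;
  P → ;

Resulting grammar:
T → L T'
T → L y T'
T' → T L T'
T' → P T'
T' → ε
L → ;
P → ; ;
P → ;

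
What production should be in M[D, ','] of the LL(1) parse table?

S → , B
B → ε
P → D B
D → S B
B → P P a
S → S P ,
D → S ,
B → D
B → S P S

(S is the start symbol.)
D → S B, D → S ,

To find M[D, ','], we find productions for D where ',' is in the predict set (PREDICT(N → α) = (FIRST(α) \ {ε}) ∪ (FOLLOW(N) if α ⇒* ε)).

Relevant sets:
  FIRST(S) = { ',' }

D → S B: PREDICT = { ',' }
  ',' is in predict set, so this production goes in M[D, ',']
D → S ,: PREDICT = { ',' }
  ',' is in predict set, so this production goes in M[D, ',']

M[D, ','] = D → S B, D → S ,  (a multiply-defined cell — the grammar is not LL(1))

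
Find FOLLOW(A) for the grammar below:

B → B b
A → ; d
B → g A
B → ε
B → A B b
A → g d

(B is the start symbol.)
{ $, ';', 'b', 'g' }

In B → g A: A is at the end, add FOLLOW(B)
In B → A B b: A is followed by B b, add FIRST(B b) \ {ε} = { ';', 'b', 'g' }

The FOLLOW sets referred to above (computed the same way, to a fixed point):
  FOLLOW(B) = { $, 'b' }

Taking the union: FOLLOW(A) = { $, ';', 'b', 'g' }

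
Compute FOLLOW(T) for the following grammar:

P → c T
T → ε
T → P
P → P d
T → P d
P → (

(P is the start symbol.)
To compute FOLLOW(T), find every occurrence of T on a right-hand side N → α T β: add FIRST(β) \ {ε}, and if β is empty or nullable also add FOLLOW(N). Iterate to a fixed point.

In P → c T: T is at the end, add FOLLOW(P)

The FOLLOW sets referred to above (computed the same way, to a fixed point):
  FOLLOW(P) = { $, 'd' }

Taking the union: FOLLOW(T) = { $, 'd' }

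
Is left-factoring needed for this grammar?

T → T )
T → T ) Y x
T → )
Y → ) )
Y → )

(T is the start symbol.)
Yes, T has productions with common prefix 'T )'; Y has productions with common prefix ')'

Left-factoring is needed when two productions for the same non-terminal
share a common prefix on the right-hand side.

Productions for T:
  T → T )
  T → T ) Y x
  T → )
Productions for Y:
  Y → ) )
  Y → )

Found common prefix 'T )' in productions for T
Found common prefix ')' in productions for Y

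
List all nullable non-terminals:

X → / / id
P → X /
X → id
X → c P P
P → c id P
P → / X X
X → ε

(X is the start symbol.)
A non-terminal is nullable if it can derive ε (the empty string): either it has an ε-production, or it has a production whose right-hand side consists entirely of nullable non-terminals.

ε-productions: X → ε
So X is immediately nullable.
No further non-terminal can be added: every production for the remaining non-terminals contains a terminal or a non-nullable non-terminal.
Nullable = { 'X' }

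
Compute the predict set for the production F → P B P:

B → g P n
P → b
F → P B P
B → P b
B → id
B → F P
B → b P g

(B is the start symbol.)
PREDICT(F → P B P) = (FIRST(RHS) \ {ε}) ∪ (FOLLOW(F) if ε ∈ FIRST(RHS), i.e. RHS ⇒* ε)
FIRST(P) = { 'b' }
FIRST(P B P) = { 'b' }
ε ∉ FIRST(P B P), so FOLLOW(F) is not added.
PREDICT(F → P B P) = { 'b' }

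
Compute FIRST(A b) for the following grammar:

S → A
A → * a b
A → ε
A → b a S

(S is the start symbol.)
FIRST sets of the non-terminals involved (from the grammar, by fixed-point iteration):
  FIRST(A) = { '*', 'b', ε }

To compute FIRST(A b), process the symbols left to right:
Symbol A is a non-terminal. Add FIRST(A) \ {ε} = { '*', 'b' }
A is nullable (ε ∈ FIRST(A)), continue to the next symbol.
Symbol b is a terminal. Add 'b' and stop.
FIRST(A b) = { '*', 'b' }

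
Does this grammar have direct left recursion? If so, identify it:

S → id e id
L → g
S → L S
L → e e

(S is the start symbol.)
S → id e id: starts with id
L → g: starts with g
S → L S: starts with L
L → e e: starts with e

No direct left recursion found.

Answer: No direct left recursion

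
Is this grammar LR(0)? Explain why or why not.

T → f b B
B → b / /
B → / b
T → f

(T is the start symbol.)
Augment with T' → T and build the canonical LR(0) collection (I0 = CLOSURE({[T' → . T]}), then GOTO on every symbol after a dot until no new states appear). It has 10 states:
  I0: { [T → . f b B], [T → . f], [T' → . T] }  — shift
  I1: { [T' → T .] }  — accept
  I2: { [T → f . b B], [T → f .] }  — shift, reduce
  I3: { [B → . / b], [B → . b / /], [T → f b . B] }  — shift
  I4: { [B → / . b] }  — shift
  I5: { [T → f b B .] }  — reduce
  I6: { [B → b . / /] }  — shift
  I7: { [B → b / . /] }  — shift
  I8: { [B → b / / .] }  — reduce
  I9: { [B → / b .] }  — reduce

Conflict in state I2:
  Shift-reduce conflict between [T → f .] and [T → f . b B]
So the grammar is NOT LR(0).

Answer: No. Shift-reduce conflict between [T → f .] and [T → f . b B]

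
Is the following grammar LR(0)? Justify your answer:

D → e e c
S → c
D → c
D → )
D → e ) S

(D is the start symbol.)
Yes, the grammar is LR(0)

A grammar is LR(0) if no state in the canonical LR(0) collection has:
  - both a shift item (dot before a terminal) and a complete item (shift-reduce conflict), or
  - two or more complete items (reduce-reduce conflict; the accept item [D' → D .] counts as a complete item here).

Augment with D' → D and build the canonical LR(0) collection (I0 = CLOSURE({[D' → . D]}), then GOTO on every symbol after a dot until no new states appear). It has 10 states:
  I0: { [D → . )], [D → . c], [D → . e ) S], [D → . e e c], [D' → . D] }  — shift
  I1: { [D → ) .] }  — reduce
  I2: { [D' → D .] }  — accept
  I3: { [D → c .] }  — reduce
  I4: { [D → e . ) S], [D → e . e c] }  — shift
  I5: { [D → e ) . S], [S → . c] }  — shift
  I6: { [D → e e . c] }  — shift
  I7: { [D → e e c .] }  — reduce
  I8: { [D → e ) S .] }  — reduce
  I9: { [S → c .] }  — reduce

Every state is either a pure shift/goto state or contains exactly one complete item and nothing to shift — no conflicts. The grammar is LR(0).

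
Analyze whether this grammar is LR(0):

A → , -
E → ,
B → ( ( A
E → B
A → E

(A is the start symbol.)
Augment with A' → A and build the canonical LR(0) collection (I0 = CLOSURE({[A' → . A]}), then GOTO on every symbol after a dot until no new states appear). It has 9 states:
  I0: { [A → . , -], [A → . E], [A' → . A], [B → . ( ( A], [E → . ,], [E → . B] }  — shift
  I1: { [B → ( . ( A] }  — shift
  I2: { [A → , . -], [E → , .] }  — shift, reduce
  I3: { [A' → A .] }  — accept
  I4: { [E → B .] }  — reduce
  I5: { [A → E .] }  — reduce
  I6: { [A → , - .] }  — reduce
  I7: { [A → . , -], [A → . E], [B → ( ( . A], [B → . ( ( A], [E → . ,], [E → . B] }  — shift
  I8: { [B → ( ( A .] }  — reduce

Conflict in state I2:
  Shift-reduce conflict between [E → , .] and [A → , . -]
So the grammar is NOT LR(0).

Answer: No. Shift-reduce conflict between [E → , .] and [A → , . -]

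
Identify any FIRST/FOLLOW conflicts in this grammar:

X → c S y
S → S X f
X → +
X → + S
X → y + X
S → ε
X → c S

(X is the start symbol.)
Yes. S → S X f with FOLLOW(S) on { '+', 'c', 'y' }

A FIRST/FOLLOW conflict occurs when a non-terminal N has a nullable alternative N → β (β ⇒* ε) and another alternative N → α with FIRST(α) ∩ FOLLOW(N) ≠ ∅: on such a lookahead the parser cannot decide between expanding α and letting N vanish via β.

Nullable non-terminals: S.
FIRST sets used below: FIRST(S) = { '+', 'c', 'y', ε }, FIRST(X) = { '+', 'c', 'y' }

S: nullable alternative(s) S → ε; FOLLOW(S) = { $, '+', 'c', 'f', 'y' }
  S → S X f: FIRST \ {ε} = { '+', 'c', 'y' } — overlaps FOLLOW(S) on { '+', 'c', 'y' }: CONFLICT
  S → ε: FIRST \ {ε} = { } — this is the only nullable alternative, skip

X has no nullable alternative, so no FIRST/FOLLOW check is needed there.

So the grammar has 1 FIRST/FOLLOW conflict (marked CONFLICT above).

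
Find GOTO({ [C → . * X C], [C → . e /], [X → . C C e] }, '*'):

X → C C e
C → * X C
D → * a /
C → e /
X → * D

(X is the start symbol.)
{ [C → * . X C], [C → . * X C], [C → . e /], [X → . * D], [X → . C C e] }

GOTO(I, '*') = CLOSURE({ [A → αX.β] : [A → α.Xβ] ∈ I, X = '*' })

Items with dot before '*', with the dot advanced:
  [C → . * X C] → [C → * . X C]
Closure of the advanced items:
  [C → * . X C] has the dot before X: add [X → . C C e], [X → . * D]
  [X → . C C e] has the dot before C: add [C → . * X C], [C → . e /]

GOTO = { [C → * . X C], [C → . * X C], [C → . e /], [X → . * D], [X → . C C e] }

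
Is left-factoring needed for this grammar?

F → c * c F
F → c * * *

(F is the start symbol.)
Yes, F has productions with common prefix 'c *'

Left-factoring is needed when two productions for the same non-terminal
share a common prefix on the right-hand side.

Productions for F:
  F → c * c F
  F → c * * *

Found common prefix 'c *' in productions for F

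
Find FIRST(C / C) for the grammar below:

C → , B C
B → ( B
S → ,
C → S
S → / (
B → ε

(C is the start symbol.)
{ ',', '/' }

FIRST sets of the non-terminals involved (from the grammar, by fixed-point iteration):
  FIRST(C) = { ',', '/' }

To compute FIRST(C / C), process the symbols left to right:
Symbol C is a non-terminal. Add FIRST(C) \ {ε} = { ',', '/' }
C is not nullable (ε ∉ FIRST(C)), so stop here.
FIRST(C / C) = { ',', '/' }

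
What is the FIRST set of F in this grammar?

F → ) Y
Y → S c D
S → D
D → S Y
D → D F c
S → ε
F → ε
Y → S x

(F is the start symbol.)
From F → ) Y:
  - ')' is a terminal: add ')' and stop
From F → ε:
  - ε-production, so ε ∈ FIRST(F)

Collecting: FIRST(F) = { ')', ε }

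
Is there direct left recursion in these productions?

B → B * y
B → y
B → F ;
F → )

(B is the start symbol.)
Yes, B is left-recursive

Direct left recursion occurs when N → N α for some non-terminal N (the right-hand side begins with the left-hand side itself).

B → B * y: LEFT RECURSIVE (starts with B)
B → y: starts with y
B → F ;: starts with F
F → ): starts with ')'

The grammar has direct left recursion on: B.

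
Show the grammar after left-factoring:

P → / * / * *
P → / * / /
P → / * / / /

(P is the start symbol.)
Left-factoring transforms A → αβ₁ | αβ₂ into A → αA' and A' → β₁ | β₂
(α is the longest common prefix among the alternatives). Repeat until
no nonterminal has two alternatives with a common prefix.

Round 1: P has alternatives sharing prefix '/ * /'. Introduce P': P → / * / P'
  Add: P' → * *
  Add: P' → /
  Add: P' → / /

Round 2: P' has alternatives sharing prefix '/'. Introduce P'': P' → / P''
  Add: P'' → ε
  Add: P'' → /

No remaining common prefixes — done.

Resulting grammar:
P → / * / P'
P' → * *
P' → / P''
P'' → ε
P'' → /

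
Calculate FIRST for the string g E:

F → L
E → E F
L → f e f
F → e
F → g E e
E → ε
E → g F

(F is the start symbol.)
{ 'g' }

To compute FIRST(g E), process the symbols left to right:
Symbol g is a terminal. Add 'g' and stop.
FIRST(g E) = { 'g' }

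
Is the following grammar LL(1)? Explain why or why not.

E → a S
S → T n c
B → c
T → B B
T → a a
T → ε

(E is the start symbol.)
Yes, the grammar is LL(1).

Relevant sets:
  FIRST(B) = { 'c' }
  FOLLOW(T) = { 'n' }

For T:
  PREDICT(T → B B) = { 'c' }
  PREDICT(T → a a) = { 'a' }
  PREDICT(T → ε) = { 'n' }
E, S, B have a single production, so nothing to check there.

All predict sets are disjoint. The grammar IS LL(1).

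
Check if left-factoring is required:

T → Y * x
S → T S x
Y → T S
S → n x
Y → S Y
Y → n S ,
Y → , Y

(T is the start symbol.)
Left-factoring is needed when two productions for the same non-terminal
share a common prefix on the right-hand side.

Productions for S:
  S → T S x
  S → n x
Productions for Y:
  Y → T S
  Y → S Y
  Y → n S ,
  Y → , Y

No common prefixes found.

Answer: No, left-factoring is not needed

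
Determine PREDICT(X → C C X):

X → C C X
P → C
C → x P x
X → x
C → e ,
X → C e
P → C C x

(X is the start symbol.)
{ 'e', 'x' }

PREDICT(X → C C X) = (FIRST(RHS) \ {ε}) ∪ (FOLLOW(X) if ε ∈ FIRST(RHS), i.e. RHS ⇒* ε)
FIRST(C) = { 'e', 'x' }
FIRST(C C X) = { 'e', 'x' }
ε ∉ FIRST(C C X), so FOLLOW(X) is not added.
PREDICT(X → C C X) = { 'e', 'x' }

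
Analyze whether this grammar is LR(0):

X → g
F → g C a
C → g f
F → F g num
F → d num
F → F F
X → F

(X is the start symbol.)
Augment with X' → X and build the canonical LR(0) collection (I0 = CLOSURE({[X' → . X]}), then GOTO on every symbol after a dot until no new states appear). It has 13 states:
  I0: { [F → . F F], [F → . F g num], [F → . d num], [F → . g C a], [X → . F], [X → . g], [X' → . X] }  — shift
  I1: { [F → . F F], [F → . F g num], [F → . d num], [F → . g C a], [F → F . F], [F → F . g num], [X → F .] }  — shift, reduce
  I2: { [X' → X .] }  — accept
  I3: { [F → d . num] }  — shift
  I4: { [C → . g f], [F → g . C a], [X → g .] }  — shift, reduce
  I5: { [F → g C . a] }  — shift
  I6: { [C → g . f] }  — shift
  I7: { [C → g f .] }  — reduce
  I8: { [F → g C a .] }  — reduce
  I9: { [F → d num .] }  — reduce
  I10: { [F → . F F], [F → . F g num], [F → . d num], [F → . g C a], [F → F . F], [F → F . g num], [F → F F .] }  — shift, reduce
  I11: { [C → . g f], [F → F g . num], [F → g . C a] }  — shift
  I12: { [F → F g num .] }  — reduce

Conflict in state I1:
  Shift-reduce conflict between [X → F .] and [F → F . g num]
So the grammar is NOT LR(0).

Answer: No. Shift-reduce conflict between [X → F .] and [F → F . g num]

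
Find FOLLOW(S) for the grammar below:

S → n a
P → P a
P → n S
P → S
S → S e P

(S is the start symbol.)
{ $, 'a', 'e' }

To compute FOLLOW(S), find every occurrence of S on a right-hand side N → α S β: add FIRST(β) \ {ε}, and if β is empty or nullable also add FOLLOW(N). Iterate to a fixed point.

S is the start symbol, so $ ∈ FOLLOW(S).
In P → n S: S is at the end, add FOLLOW(P)
In P → S: S is at the end, add FOLLOW(P)
In S → S e P: S is followed by e P, add FIRST(e P) \ {ε} = { 'e' }

The FOLLOW sets referred to above (computed the same way, to a fixed point):
  FOLLOW(P) = { $, 'a', 'e' }

Taking the union: FOLLOW(S) = { $, 'a', 'e' }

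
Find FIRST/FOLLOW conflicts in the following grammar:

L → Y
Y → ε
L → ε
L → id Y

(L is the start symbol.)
No FIRST/FOLLOW conflicts.

A FIRST/FOLLOW conflict occurs when a non-terminal N has a nullable alternative N → β (β ⇒* ε) and another alternative N → α with FIRST(α) ∩ FOLLOW(N) ≠ ∅: on such a lookahead the parser cannot decide between expanding α and letting N vanish via β.

Nullable non-terminals: L, Y.
FIRST sets used below: FIRST(Y) = { ε }

L: nullable alternative(s) L → Y, L → ε; FOLLOW(L) = { $ }
  L → Y: FIRST \ {ε} = { } — disjoint from FOLLOW(L)
  L → ε: FIRST \ {ε} = { } — disjoint from FOLLOW(L)
  L → id Y: FIRST \ {ε} = { 'id' } — disjoint from FOLLOW(L)
Y has a nullable alternative but only one production, so nothing to check.

No FIRST/FOLLOW conflicts found.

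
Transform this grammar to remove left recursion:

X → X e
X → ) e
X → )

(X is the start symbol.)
X is directly left-recursive. The standard transformation for
  A → A α₁ | ... | A α_m | β₁ | ... | β_n
is
  A  → β₁ A' | ... | β_n A'
  A' → α₁ A' | ... | α_m A' | ε

X → ) e becomes X → ) e X'
X → ) becomes X → ) X'
X → X e becomes X' → e X'
Add X' → ε

Resulting grammar:
X → ) e X'
X → ) X'
X' → e X'
X' → ε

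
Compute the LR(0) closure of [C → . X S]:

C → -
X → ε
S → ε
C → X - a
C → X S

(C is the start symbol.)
Start with: [C → . X S]
  [C → . X S] has the dot before X: add [X → .]
No further items can be added.

CLOSURE = { [C → . X S], [X → .] }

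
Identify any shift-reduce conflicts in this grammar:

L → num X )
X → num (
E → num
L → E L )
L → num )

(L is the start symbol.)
Augment with L' → L and build the canonical LR(0) collection (I0 = CLOSURE({[L' → . L]}), then GOTO on every symbol after a dot until no new states appear). It has 11 states:
  I0: { [E → . num], [L → . E L )], [L → . num )], [L → . num X )], [L' → . L] }  — shift
  I1: { [E → . num], [L → . E L )], [L → . num )], [L → . num X )], [L → E . L )] }  — shift
  I2: { [L' → L .] }  — accept
  I3: { [E → num .], [L → num . )], [L → num . X )], [X → . num (] }  — shift, reduce
  I4: { [L → num ) .] }  — reduce
  I5: { [L → num X . )] }  — shift
  I6: { [X → num . (] }  — shift
  I7: { [X → num ( .] }  — reduce
  I8: { [L → num X ) .] }  — reduce
  I9: { [L → E L . )] }  — shift
  I10: { [L → E L ) .] }  — reduce

I3 contains reduce item [E → num .] and shift items [L → num . )], [X → . num (] — shift-reduce conflict.

Answer: Yes — I3: [E → num .] vs [L → num . )]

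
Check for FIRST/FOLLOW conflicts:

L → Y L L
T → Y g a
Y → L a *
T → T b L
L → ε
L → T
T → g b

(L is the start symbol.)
Yes. L → Y L L with FOLLOW(L) on { 'a', 'g' }; L → T with FOLLOW(L) on { 'a', 'g' }

Nullable non-terminals: L.
FIRST sets used below: FIRST(Y) = { 'a', 'g' }, FIRST(T) = { 'a', 'g' }

L: nullable alternative(s) L → ε; FOLLOW(L) = { $, 'a', 'b', 'g' }
  L → Y L L: FIRST \ {ε} = { 'a', 'g' } — overlaps FOLLOW(L) on { 'a', 'g' }: CONFLICT
  L → ε: FIRST \ {ε} = { } — this is the only nullable alternative, skip
  L → T: FIRST \ {ε} = { 'a', 'g' } — overlaps FOLLOW(L) on { 'a', 'g' }: CONFLICT

T, Y have no nullable alternative, so no FIRST/FOLLOW check is needed there.

So the grammar has 2 FIRST/FOLLOW conflicts (marked CONFLICT above).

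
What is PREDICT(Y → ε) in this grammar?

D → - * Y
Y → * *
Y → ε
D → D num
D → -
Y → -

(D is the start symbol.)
{ $, 'num' }

PREDICT(Y → ε) = (FIRST(RHS) \ {ε}) ∪ (FOLLOW(Y) if ε ∈ FIRST(RHS), i.e. RHS ⇒* ε)
The right-hand side is ε (FIRST(ε) = { ε }), so the predict set is FOLLOW(Y) = { $, 'num' }
PREDICT(Y → ε) = { $, 'num' }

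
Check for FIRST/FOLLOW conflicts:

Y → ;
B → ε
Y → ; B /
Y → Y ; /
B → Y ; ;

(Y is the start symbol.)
No FIRST/FOLLOW conflicts.

A FIRST/FOLLOW conflict occurs when a non-terminal N has a nullable alternative N → β (β ⇒* ε) and another alternative N → α with FIRST(α) ∩ FOLLOW(N) ≠ ∅: on such a lookahead the parser cannot decide between expanding α and letting N vanish via β.

Nullable non-terminals: B.
FIRST sets used below: FIRST(Y) = { ';' }

B: nullable alternative(s) B → ε; FOLLOW(B) = { '/' }
  B → ε: FIRST \ {ε} = { } — this is the only nullable alternative, skip
  B → Y ; ;: FIRST \ {ε} = { ';' } — disjoint from FOLLOW(B)

Y has no nullable alternative, so no FIRST/FOLLOW check is needed there.

No FIRST/FOLLOW conflicts found.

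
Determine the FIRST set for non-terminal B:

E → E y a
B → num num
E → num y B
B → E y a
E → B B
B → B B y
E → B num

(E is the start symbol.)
To compute FIRST(B), examine every production with B on the left-hand side, reading each right-hand side left to right until a non-nullable symbol is reached.

FIRST sets of the other non-terminals involved (by the same procedure, iterated to a fixed point):
  FIRST(E) = { 'num' }

From B → num num:
  - num is a terminal: add 'num' and stop
From B → E y a:
  - E is a non-terminal: add FIRST(E) \ {ε} = { 'num' }
    E is not nullable, so stop
From B → B B y:
  - B is the symbol being defined: contributes nothing new
    B is not nullable, so stop

Collecting: FIRST(B) = { 'num' }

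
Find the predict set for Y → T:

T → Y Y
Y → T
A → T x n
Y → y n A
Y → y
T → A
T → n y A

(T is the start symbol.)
PREDICT(Y → T) = (FIRST(RHS) \ {ε}) ∪ (FOLLOW(Y) if ε ∈ FIRST(RHS), i.e. RHS ⇒* ε)
FIRST(T) = { 'n', 'y' }
FIRST(T) = { 'n', 'y' }
ε ∉ FIRST(T), so FOLLOW(Y) is not added.
PREDICT(Y → T) = { 'n', 'y' }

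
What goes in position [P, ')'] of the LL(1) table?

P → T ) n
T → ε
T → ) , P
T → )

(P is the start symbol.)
P → T ) n

To find M[P, ')'], we find productions for P where ')' is in the predict set (PREDICT(N → α) = (FIRST(α) \ {ε}) ∪ (FOLLOW(N) if α ⇒* ε)).

Relevant sets:
  FIRST(T) = { ')', ε }

P → T ) n: PREDICT = { ')' }
  ')' is in predict set, so this production goes in M[P, ')']

M[P, ')'] = P → T ) n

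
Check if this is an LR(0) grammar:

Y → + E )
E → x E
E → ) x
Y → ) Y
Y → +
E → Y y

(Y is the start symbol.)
Augment with Y' → Y and build the canonical LR(0) collection (I0 = CLOSURE({[Y' → . Y]}), then GOTO on every symbol after a dot until no new states appear). It has 13 states:
  I0: { [Y → . ) Y], [Y → . + E )], [Y → . +], [Y' → . Y] }  — shift
  I1: { [Y → ) . Y], [Y → . ) Y], [Y → . + E )], [Y → . +] }  — shift
  I2: { [E → . ) x], [E → . Y y], [E → . x E], [Y → + . E )], [Y → + .], [Y → . ) Y], [Y → . + E )], [Y → . +] }  — shift, reduce
  I3: { [Y' → Y .] }  — accept
  I4: { [E → ) . x], [Y → ) . Y], [Y → . ) Y], [Y → . + E )], [Y → . +] }  — shift
  I5: { [Y → + E . )] }  — shift
  I6: { [E → Y . y] }  — shift
  I7: { [E → . ) x], [E → . Y y], [E → . x E], [E → x . E], [Y → . ) Y], [Y → . + E )], [Y → . +] }  — shift
  I8: { [E → x E .] }  — reduce
  I9: { [E → Y y .] }  — reduce
  I10: { [Y → + E ) .] }  — reduce
  I11: { [Y → ) Y .] }  — reduce
  I12: { [E → ) x .] }  — reduce

Conflict in state I2:
  Shift-reduce conflict between [Y → + .] and [E → . ) x]
So the grammar is NOT LR(0).

Answer: No. Shift-reduce conflict between [Y → + .] and [E → . ) x]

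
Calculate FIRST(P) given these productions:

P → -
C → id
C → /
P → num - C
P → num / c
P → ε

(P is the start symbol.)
To compute FIRST(P), examine every production with P on the left-hand side, reading each right-hand side left to right until a non-nullable symbol is reached.

From P → -:
  - '-' is a terminal: add '-' and stop
From P → num - C:
  - num is a terminal: add 'num' and stop
From P → num / c:
  - num is a terminal: add 'num' and stop
From P → ε:
  - ε-production, so ε ∈ FIRST(P)

Collecting: FIRST(P) = { '-', 'num', ε }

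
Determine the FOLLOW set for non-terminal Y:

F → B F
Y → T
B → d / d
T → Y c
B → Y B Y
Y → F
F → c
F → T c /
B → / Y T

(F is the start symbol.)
{ '/', 'c', 'd' }

In T → Y c: Y is followed by c, add FIRST(c) \ {ε} = { 'c' }
In B → Y B Y: Y is followed by B Y, add FIRST(B Y) \ {ε} = { '/', 'c', 'd' }
In B → Y B Y: Y is at the end, add FOLLOW(B)
In B → / Y T: Y is followed by T, add FIRST(T) \ {ε} = { '/', 'c', 'd' }

The FOLLOW sets referred to above (computed the same way, to a fixed point):
  FOLLOW(B) = { '/', 'c', 'd' }

Taking the union: FOLLOW(Y) = { '/', 'c', 'd' }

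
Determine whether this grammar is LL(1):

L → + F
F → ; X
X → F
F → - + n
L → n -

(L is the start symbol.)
Yes, the grammar is LL(1).

A grammar is LL(1) if for each non-terminal N with multiple productions, the predict sets of those productions are pairwise disjoint, where PREDICT(N → α) = (FIRST(α) \ {ε}) ∪ (FOLLOW(N) if α ⇒* ε).

For L:
  PREDICT(L → '+' F) = { '+' }
  PREDICT(L → n '-') = { 'n' }
For F:
  PREDICT(F → ';' X) = { ';' }
  PREDICT(F → '-' '+' n) = { '-' }
X has a single production, so nothing to check there.

All predict sets are disjoint. The grammar IS LL(1).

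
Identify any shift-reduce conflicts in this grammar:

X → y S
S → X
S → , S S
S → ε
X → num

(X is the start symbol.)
A shift-reduce conflict occurs when an LR(0) state has both:
  - a complete (reduce) item [A → α .] (dot at the end), and
  - a shift item [B → β . c γ] (dot before a terminal).

Augment with X' → X and build the canonical LR(0) collection (I0 = CLOSURE({[X' → . X]}), then GOTO on every symbol after a dot until no new states appear). It has 9 states:
  I0: { [X → . num], [X → . y S], [X' → . X] }  — shift
  I1: { [X' → X .] }  — accept
  I2: { [X → num .] }  — reduce
  I3: { [S → . , S S], [S → . X], [S → .], [X → . num], [X → . y S], [X → y . S] }  — shift, reduce
  I4: { [S → , . S S], [S → . , S S], [S → . X], [S → .], [X → . num], [X → . y S] }  — shift, reduce
  I5: { [X → y S .] }  — reduce
  I6: { [S → X .] }  — reduce
  I7: { [S → , S . S], [S → . , S S], [S → . X], [S → .], [X → . num], [X → . y S] }  — shift, reduce
  I8: { [S → , S S .] }  — reduce

I3 contains reduce item [S → .] and shift items [S → . , S S], [X → . num], [X → . y S] — shift-reduce conflict.
I4 contains reduce item [S → .] and shift items [S → . , S S], [X → . num], [X → . y S] — shift-reduce conflict.
I7 contains reduce item [S → .] and shift items [S → . , S S], [X → . num], [X → . y S] — shift-reduce conflict.

Answer: Yes — I3: [S → .] vs [S → . , S S]; I4: [S → .] vs [S → . , S S]; I7: [S → .] vs [S → . , S S]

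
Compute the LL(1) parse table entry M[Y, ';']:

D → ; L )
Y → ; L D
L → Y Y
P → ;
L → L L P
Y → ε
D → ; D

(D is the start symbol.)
Y → ; L D, Y → ε

To find M[Y, ';'], we find productions for Y where ';' is in the predict set (PREDICT(N → α) = (FIRST(α) \ {ε}) ∪ (FOLLOW(N) if α ⇒* ε)).

Relevant sets:
  FOLLOW(Y) = { ')', ';' }

Y → ; L D: PREDICT = { ';' }
  ';' is in predict set, so this production goes in M[Y, ';']
Y → ε: PREDICT = { ')', ';' }
  ';' is in predict set, so this production goes in M[Y, ';']

M[Y, ';'] = Y → ; L D, Y → ε  (a multiply-defined cell — the grammar is not LL(1))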